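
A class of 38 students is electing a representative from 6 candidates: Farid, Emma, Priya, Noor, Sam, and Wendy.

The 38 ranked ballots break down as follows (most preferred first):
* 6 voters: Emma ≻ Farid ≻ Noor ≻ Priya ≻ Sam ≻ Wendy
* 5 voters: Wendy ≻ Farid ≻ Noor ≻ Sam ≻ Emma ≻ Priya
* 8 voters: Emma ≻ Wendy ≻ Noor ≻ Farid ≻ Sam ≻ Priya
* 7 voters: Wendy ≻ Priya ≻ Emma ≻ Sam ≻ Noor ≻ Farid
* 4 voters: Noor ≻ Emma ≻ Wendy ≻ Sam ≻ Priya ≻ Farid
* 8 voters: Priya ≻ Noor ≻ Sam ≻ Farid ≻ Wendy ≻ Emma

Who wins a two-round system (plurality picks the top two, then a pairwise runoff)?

Round 1 first-place votes: Farid 0, Emma 14, Priya 8, Noor 4, Sam 0, Wendy 12. Emma and Wendy advance.
Runoff: Emma is ranked above Wendy on 18 ballots, Wendy above Emma on 20.

Wendy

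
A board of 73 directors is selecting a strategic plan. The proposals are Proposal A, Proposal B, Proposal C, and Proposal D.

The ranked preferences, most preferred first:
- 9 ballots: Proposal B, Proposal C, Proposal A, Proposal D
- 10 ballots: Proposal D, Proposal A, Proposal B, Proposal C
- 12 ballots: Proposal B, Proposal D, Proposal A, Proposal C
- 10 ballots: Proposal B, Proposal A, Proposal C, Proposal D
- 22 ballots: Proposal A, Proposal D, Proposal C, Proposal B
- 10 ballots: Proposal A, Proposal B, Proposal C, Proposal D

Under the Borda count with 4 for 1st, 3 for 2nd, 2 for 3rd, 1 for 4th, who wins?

Proposal A: 9×2 + 10×3 + 12×2 + 10×3 + 22×4 + 10×4 = 230
Proposal B: 9×4 + 10×2 + 12×4 + 10×4 + 22×1 + 10×3 = 196
Proposal C: 9×3 + 10×1 + 12×1 + 10×2 + 22×2 + 10×2 = 133
Proposal D: 9×1 + 10×4 + 12×3 + 10×1 + 22×3 + 10×1 = 171

Proposal A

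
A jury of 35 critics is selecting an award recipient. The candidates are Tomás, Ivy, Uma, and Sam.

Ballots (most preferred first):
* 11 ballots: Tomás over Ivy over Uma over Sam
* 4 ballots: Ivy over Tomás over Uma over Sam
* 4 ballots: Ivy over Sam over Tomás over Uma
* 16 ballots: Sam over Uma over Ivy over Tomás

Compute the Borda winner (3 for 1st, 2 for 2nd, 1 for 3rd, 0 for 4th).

Ivy

Tomás: 11×3 + 4×2 + 4×1 + 16×0 = 45
Ivy: 11×2 + 4×3 + 4×3 + 16×1 = 62
Uma: 11×1 + 4×1 + 4×0 + 16×2 = 47
Sam: 11×0 + 4×0 + 4×2 + 16×3 = 56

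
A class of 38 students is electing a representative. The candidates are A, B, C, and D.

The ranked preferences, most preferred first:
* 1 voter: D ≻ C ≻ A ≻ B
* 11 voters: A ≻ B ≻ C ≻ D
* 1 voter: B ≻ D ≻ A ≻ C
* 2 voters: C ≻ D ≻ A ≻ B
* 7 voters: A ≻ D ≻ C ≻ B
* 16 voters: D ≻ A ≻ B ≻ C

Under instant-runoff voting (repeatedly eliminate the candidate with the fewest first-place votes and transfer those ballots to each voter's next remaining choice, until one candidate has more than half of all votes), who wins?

Round 1: A 18, B 1, C 2, D 17. B eliminated.
Round 2: A 18, C 2, D 18. C eliminated.
Round 3: A 18, D 20. D has a majority (≥20).

D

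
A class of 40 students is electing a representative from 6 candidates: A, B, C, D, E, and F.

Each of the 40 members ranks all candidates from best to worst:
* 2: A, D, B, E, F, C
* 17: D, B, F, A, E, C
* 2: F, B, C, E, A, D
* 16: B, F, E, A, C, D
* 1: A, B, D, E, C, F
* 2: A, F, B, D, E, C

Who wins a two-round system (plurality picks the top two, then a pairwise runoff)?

Round 1 first-place votes: A 5, B 16, C 0, D 17, E 0, F 2. D and B advance.
Runoff: D is ranked above B on 19 ballots, B above D on 21.

B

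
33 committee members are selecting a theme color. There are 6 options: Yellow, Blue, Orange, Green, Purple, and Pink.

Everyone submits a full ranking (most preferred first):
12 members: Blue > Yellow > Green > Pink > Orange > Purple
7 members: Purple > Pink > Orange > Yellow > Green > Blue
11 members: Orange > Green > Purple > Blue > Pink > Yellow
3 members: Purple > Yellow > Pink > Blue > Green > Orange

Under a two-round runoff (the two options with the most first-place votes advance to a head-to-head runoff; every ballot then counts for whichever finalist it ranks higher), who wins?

Round 1 first-place votes: Yellow 0, Blue 12, Orange 11, Green 0, Purple 10, Pink 0. Blue and Orange advance.
Runoff: Blue is ranked above Orange on 15 ballots, Orange above Blue on 18.

Orange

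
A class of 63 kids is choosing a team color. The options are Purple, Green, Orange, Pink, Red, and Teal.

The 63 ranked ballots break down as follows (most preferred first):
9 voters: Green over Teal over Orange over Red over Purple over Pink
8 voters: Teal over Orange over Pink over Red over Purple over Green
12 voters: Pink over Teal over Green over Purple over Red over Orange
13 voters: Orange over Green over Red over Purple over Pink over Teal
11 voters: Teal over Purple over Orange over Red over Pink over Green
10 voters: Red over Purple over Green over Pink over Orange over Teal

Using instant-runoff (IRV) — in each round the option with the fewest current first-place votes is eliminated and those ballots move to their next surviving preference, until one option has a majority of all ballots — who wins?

Pink

Round 1: Purple 0, Green 9, Orange 13, Pink 12, Red 10, Teal 19. Purple eliminated.
Round 2: Green 9, Orange 13, Pink 12, Red 10, Teal 19. Green eliminated.
Round 3: Orange 13, Pink 12, Red 10, Teal 28. Red eliminated.
Round 4: Orange 13, Pink 22, Teal 28. Orange eliminated.
Round 5: Pink 35, Teal 28. Pink has a majority (≥32).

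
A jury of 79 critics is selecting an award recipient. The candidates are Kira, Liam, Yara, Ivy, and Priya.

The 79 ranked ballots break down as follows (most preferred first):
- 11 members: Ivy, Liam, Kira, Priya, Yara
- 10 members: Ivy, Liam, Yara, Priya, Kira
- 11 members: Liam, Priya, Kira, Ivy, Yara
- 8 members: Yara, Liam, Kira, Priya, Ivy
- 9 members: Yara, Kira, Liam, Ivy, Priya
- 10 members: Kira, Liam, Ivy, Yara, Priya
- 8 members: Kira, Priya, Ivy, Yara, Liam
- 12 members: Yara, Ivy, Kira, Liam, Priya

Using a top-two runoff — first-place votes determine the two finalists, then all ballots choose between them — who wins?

Ivy

Round 1 first-place votes: Kira 18, Liam 11, Yara 29, Ivy 21, Priya 0. Yara and Ivy advance.
Runoff: Yara is ranked above Ivy on 29 ballots, Ivy above Yara on 50.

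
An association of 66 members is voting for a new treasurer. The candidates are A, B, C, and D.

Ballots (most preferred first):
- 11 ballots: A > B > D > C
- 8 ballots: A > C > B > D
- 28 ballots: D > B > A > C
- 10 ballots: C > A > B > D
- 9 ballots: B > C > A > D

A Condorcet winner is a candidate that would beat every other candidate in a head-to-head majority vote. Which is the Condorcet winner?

B vs A: 37–29
B vs C: 48–18
B vs D: 38–28
B beats every other candidate.

B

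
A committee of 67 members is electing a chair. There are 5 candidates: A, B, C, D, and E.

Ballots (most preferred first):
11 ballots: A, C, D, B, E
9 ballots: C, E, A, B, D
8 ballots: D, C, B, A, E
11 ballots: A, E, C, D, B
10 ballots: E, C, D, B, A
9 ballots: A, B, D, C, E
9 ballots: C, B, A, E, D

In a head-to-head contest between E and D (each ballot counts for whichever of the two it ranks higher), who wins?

E

E is ranked above D on 39 ballots; D above E on 28.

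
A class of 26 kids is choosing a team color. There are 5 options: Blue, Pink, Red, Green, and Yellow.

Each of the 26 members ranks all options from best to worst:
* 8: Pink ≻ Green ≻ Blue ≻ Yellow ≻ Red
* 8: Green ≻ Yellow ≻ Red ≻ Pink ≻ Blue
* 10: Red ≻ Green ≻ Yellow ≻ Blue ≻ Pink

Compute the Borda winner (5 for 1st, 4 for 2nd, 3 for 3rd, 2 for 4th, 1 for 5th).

Blue: 8×3 + 8×1 + 10×2 = 52
Pink: 8×5 + 8×2 + 10×1 = 66
Red: 8×1 + 8×3 + 10×5 = 82
Green: 8×4 + 8×5 + 10×4 = 112
Yellow: 8×2 + 8×4 + 10×3 = 78

Green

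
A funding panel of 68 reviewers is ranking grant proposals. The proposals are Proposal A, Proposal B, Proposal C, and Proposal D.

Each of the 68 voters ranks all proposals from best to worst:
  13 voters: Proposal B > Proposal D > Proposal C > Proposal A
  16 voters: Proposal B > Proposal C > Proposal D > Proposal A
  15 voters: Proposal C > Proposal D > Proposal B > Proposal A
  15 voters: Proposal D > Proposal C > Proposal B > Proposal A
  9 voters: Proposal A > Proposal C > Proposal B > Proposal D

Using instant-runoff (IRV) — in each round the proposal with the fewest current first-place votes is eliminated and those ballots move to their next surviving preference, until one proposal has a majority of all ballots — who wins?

Round 1: Proposal A 9, Proposal B 29, Proposal C 15, Proposal D 15. Proposal A eliminated.
Round 2: Proposal B 29, Proposal C 24, Proposal D 15. Proposal D eliminated.
Round 3: Proposal B 29, Proposal C 39. Proposal C has a majority (≥35).

Proposal C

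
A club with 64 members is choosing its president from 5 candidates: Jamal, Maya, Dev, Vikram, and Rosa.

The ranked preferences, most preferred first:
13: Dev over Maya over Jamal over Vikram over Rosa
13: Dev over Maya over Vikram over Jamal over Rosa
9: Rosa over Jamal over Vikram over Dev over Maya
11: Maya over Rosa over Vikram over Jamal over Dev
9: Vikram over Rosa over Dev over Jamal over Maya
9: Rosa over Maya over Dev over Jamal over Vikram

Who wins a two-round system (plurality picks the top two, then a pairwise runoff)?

Rosa

Round 1 first-place votes: Jamal 0, Maya 11, Dev 26, Vikram 9, Rosa 18. Dev and Rosa advance.
Runoff: Dev is ranked above Rosa on 26 ballots, Rosa above Dev on 38.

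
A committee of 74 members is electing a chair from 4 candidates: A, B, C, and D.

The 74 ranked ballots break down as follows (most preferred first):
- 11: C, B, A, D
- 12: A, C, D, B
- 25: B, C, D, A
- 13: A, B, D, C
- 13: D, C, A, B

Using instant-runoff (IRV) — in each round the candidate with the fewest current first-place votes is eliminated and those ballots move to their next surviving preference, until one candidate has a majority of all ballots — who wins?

A

Round 1: A 25, B 25, C 11, D 13. C eliminated.
Round 2: A 25, B 36, D 13. D eliminated.
Round 3: A 38, B 36. A has a majority (≥38).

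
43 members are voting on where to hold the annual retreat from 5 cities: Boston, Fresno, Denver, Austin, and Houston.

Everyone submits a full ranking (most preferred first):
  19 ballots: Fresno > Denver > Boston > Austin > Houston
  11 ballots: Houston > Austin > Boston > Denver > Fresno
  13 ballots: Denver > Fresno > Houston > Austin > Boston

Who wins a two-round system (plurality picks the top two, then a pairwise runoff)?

Denver

Round 1 first-place votes: Boston 0, Fresno 19, Denver 13, Austin 0, Houston 11. Fresno and Denver advance.
Runoff: Fresno is ranked above Denver on 19 ballots, Denver above Fresno on 24.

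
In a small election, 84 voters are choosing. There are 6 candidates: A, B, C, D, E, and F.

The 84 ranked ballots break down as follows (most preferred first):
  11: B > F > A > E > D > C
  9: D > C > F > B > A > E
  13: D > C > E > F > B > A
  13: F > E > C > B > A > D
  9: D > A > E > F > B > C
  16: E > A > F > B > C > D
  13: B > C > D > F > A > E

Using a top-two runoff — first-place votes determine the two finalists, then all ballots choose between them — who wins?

B

Round 1 first-place votes: A 0, B 24, C 0, D 31, E 16, F 13. D and B advance.
Runoff: D is ranked above B on 31 ballots, B above D on 53.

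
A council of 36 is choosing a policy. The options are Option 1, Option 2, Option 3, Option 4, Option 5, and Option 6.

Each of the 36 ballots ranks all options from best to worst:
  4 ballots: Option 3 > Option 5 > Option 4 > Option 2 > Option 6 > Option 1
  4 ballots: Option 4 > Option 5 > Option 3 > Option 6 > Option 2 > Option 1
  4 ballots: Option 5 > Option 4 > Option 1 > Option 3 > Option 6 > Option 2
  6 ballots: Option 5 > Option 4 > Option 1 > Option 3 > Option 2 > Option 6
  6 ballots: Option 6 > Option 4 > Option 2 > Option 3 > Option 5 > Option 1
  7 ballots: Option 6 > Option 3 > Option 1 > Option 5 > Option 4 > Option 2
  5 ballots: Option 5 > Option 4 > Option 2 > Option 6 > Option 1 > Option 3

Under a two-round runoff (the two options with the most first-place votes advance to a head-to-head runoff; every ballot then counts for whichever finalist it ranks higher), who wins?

Option 5

Round 1 first-place votes: Option 1 0, Option 2 0, Option 3 4, Option 4 4, Option 5 15, Option 6 13. Option 5 and Option 6 advance.
Runoff: Option 5 is ranked above Option 6 on 23 ballots, Option 6 above Option 5 on 13.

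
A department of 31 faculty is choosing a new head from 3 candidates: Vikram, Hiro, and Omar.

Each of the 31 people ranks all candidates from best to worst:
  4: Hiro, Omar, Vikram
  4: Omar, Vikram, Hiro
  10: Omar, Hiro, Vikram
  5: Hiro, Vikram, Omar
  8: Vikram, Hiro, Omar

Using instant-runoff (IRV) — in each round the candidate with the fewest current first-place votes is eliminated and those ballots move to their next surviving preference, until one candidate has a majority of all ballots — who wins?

Round 1: Vikram 8, Hiro 9, Omar 14. Vikram eliminated.
Round 2: Hiro 17, Omar 14. Hiro has a majority (≥16).

Hiro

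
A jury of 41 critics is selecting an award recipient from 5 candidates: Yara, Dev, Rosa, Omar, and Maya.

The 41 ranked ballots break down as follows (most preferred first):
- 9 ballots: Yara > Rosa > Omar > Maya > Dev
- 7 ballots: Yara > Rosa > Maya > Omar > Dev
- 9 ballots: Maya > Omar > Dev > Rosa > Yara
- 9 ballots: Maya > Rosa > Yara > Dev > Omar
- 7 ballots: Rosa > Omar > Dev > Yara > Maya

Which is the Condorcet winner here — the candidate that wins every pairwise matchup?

Rosa

Rosa vs Yara: 25–16
Rosa vs Dev: 32–9
Rosa vs Omar: 32–9
Rosa vs Maya: 23–18
Rosa beats every other candidate.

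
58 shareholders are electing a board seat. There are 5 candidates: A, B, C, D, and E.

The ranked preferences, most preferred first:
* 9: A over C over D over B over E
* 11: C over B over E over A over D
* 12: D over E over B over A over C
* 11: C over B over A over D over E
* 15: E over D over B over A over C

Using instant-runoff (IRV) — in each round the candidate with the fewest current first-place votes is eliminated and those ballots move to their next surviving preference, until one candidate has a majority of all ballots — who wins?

Round 1: A 9, B 0, C 22, D 12, E 15. B eliminated.
Round 2: A 9, C 22, D 12, E 15. A eliminated.
Round 3: C 31, D 12, E 15. C has a majority (≥30).

C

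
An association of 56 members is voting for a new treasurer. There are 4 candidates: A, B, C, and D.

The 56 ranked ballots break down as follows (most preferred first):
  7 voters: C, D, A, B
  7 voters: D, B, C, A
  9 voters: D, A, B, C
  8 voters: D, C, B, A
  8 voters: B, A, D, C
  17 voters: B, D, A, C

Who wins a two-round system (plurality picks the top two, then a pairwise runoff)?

D

Round 1 first-place votes: A 0, B 25, C 7, D 24. B and D advance.
Runoff: B is ranked above D on 25 ballots, D above B on 31.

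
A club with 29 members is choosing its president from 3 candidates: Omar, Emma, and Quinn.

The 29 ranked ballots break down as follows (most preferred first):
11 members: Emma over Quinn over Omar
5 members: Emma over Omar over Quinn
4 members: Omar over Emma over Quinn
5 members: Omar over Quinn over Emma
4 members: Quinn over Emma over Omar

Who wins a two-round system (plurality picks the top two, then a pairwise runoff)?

Emma

Round 1 first-place votes: Omar 9, Emma 16, Quinn 4. Emma and Omar advance.
Runoff: Emma is ranked above Omar on 20 ballots, Omar above Emma on 9.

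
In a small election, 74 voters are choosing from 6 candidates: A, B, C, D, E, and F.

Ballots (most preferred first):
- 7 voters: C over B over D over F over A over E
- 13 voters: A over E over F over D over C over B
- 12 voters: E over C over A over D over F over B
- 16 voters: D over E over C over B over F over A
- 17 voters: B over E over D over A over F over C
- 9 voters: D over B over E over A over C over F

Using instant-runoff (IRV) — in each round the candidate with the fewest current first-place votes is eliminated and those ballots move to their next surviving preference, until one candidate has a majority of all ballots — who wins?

D

Round 1: A 13, B 17, C 7, D 25, E 12, F 0. F eliminated.
Round 2: A 13, B 17, C 7, D 25, E 12. C eliminated.
Round 3: A 13, B 24, D 25, E 12. E eliminated.
Round 4: A 25, B 24, D 25. B eliminated.
Round 5: A 25, D 49. D has a majority (≥38).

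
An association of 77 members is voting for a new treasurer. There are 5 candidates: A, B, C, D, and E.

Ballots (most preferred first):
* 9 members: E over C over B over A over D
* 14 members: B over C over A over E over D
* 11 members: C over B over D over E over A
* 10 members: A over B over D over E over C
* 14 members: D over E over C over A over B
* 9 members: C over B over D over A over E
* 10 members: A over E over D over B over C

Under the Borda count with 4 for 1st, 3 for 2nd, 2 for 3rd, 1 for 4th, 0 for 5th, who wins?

A: 9×1 + 14×2 + 11×0 + 10×4 + 14×1 + 9×1 + 10×4 = 140
B: 9×2 + 14×4 + 11×3 + 10×3 + 14×0 + 9×3 + 10×1 = 174
C: 9×3 + 14×3 + 11×4 + 10×0 + 14×2 + 9×4 + 10×0 = 177
D: 9×0 + 14×0 + 11×2 + 10×2 + 14×4 + 9×2 + 10×2 = 136
E: 9×4 + 14×1 + 11×1 + 10×1 + 14×3 + 9×0 + 10×3 = 143

C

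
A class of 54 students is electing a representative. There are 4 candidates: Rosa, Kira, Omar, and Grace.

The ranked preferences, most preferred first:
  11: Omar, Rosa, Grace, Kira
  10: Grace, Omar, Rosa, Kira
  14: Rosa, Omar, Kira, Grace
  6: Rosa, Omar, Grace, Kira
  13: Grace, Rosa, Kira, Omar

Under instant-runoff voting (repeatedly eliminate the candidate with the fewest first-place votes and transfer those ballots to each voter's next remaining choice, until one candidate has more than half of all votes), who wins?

Rosa

Round 1: Rosa 20, Kira 0, Omar 11, Grace 23. Kira eliminated.
Round 2: Rosa 20, Omar 11, Grace 23. Omar eliminated.
Round 3: Rosa 31, Grace 23. Rosa has a majority (≥28).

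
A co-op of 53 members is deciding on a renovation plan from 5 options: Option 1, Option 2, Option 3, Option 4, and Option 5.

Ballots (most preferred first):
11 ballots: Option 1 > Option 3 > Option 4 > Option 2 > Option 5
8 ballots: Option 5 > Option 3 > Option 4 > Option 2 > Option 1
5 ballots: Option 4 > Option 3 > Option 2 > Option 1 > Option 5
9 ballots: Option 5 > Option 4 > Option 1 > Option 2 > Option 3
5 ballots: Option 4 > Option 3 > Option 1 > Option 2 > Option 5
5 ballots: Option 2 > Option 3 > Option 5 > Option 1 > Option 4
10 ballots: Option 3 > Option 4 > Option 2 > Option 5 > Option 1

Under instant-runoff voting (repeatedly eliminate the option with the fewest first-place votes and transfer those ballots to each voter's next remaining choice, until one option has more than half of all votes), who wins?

Round 1: Option 1 11, Option 2 5, Option 3 10, Option 4 10, Option 5 17. Option 2 eliminated.
Round 2: Option 1 11, Option 3 15, Option 4 10, Option 5 17. Option 4 eliminated.
Round 3: Option 1 11, Option 3 25, Option 5 17. Option 1 eliminated.
Round 4: Option 3 36, Option 5 17. Option 3 has a majority (≥27).

Option 3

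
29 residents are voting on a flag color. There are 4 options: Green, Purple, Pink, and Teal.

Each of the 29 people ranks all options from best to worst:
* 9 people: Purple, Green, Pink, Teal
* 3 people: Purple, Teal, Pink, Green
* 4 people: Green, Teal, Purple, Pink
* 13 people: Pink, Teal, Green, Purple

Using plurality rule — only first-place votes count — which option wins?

First-place votes: Green 4, Purple 12, Pink 13, Teal 0.

Pink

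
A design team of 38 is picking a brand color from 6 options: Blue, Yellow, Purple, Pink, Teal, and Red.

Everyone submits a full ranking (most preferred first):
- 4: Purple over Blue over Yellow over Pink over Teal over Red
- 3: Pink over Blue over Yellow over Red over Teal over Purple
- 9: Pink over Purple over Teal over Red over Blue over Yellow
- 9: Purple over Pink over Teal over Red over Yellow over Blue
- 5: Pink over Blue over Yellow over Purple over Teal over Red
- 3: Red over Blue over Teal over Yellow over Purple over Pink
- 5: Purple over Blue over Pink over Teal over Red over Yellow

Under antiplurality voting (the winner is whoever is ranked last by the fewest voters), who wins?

Last-place votes: Blue 9, Yellow 14, Purple 3, Pink 3, Teal 0, Red 9.

Teal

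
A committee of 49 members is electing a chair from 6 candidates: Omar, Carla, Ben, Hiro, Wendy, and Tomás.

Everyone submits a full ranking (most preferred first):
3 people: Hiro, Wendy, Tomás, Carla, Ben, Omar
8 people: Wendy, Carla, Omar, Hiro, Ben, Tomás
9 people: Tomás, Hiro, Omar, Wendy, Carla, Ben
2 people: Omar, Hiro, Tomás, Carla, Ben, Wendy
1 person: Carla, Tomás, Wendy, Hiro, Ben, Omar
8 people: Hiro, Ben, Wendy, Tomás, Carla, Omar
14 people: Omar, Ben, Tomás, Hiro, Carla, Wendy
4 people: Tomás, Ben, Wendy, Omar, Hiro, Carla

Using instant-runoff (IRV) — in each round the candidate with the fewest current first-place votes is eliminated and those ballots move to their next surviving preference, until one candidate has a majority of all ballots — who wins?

Round 1: Omar 16, Carla 1, Ben 0, Hiro 11, Wendy 8, Tomás 13. Ben eliminated.
Round 2: Omar 16, Carla 1, Hiro 11, Wendy 8, Tomás 13. Carla eliminated.
Round 3: Omar 16, Hiro 11, Wendy 8, Tomás 14. Wendy eliminated.
Round 4: Omar 24, Hiro 11, Tomás 14. Hiro eliminated.
Round 5: Omar 24, Tomás 25. Tomás has a majority (≥25).

Tomás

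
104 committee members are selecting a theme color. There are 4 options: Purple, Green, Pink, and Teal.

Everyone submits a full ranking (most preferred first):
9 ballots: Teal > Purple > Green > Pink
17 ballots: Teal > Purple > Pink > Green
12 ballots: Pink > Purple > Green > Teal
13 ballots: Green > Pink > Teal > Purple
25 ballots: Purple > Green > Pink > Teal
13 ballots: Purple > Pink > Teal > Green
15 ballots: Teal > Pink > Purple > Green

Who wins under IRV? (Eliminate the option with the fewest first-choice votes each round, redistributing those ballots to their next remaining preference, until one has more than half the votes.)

Round 1: Purple 38, Green 13, Pink 12, Teal 41. Pink eliminated.
Round 2: Purple 50, Green 13, Teal 41. Green eliminated.
Round 3: Purple 50, Teal 54. Teal has a majority (≥53).

Teal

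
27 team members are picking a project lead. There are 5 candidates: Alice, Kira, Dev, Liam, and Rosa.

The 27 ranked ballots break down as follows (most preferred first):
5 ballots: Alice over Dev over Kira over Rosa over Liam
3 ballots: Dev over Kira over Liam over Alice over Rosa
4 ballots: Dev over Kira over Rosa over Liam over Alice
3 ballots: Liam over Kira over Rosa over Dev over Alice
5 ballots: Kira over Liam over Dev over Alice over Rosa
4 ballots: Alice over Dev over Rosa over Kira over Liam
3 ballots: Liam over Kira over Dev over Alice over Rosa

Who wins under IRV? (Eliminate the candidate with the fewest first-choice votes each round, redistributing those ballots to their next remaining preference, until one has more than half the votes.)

Liam

Round 1: Alice 9, Kira 5, Dev 7, Liam 6, Rosa 0. Rosa eliminated.
Round 2: Alice 9, Kira 5, Dev 7, Liam 6. Kira eliminated.
Round 3: Alice 9, Dev 7, Liam 11. Dev eliminated.
Round 4: Alice 9, Liam 18. Liam has a majority (≥14).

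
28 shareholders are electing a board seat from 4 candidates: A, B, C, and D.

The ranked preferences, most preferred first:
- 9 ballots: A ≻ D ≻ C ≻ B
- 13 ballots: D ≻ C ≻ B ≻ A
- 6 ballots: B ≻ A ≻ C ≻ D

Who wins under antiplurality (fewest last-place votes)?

Last-place votes: A 13, B 9, C 0, D 6.

C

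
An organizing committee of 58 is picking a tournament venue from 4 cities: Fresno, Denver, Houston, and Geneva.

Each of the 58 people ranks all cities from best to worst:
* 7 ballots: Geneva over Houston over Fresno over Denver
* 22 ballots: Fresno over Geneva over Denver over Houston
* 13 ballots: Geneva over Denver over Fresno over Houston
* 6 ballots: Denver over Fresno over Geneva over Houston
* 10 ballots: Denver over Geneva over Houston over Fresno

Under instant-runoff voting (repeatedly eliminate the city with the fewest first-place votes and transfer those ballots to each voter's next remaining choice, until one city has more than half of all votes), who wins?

Geneva

Round 1: Fresno 22, Denver 16, Houston 0, Geneva 20. Houston eliminated.
Round 2: Fresno 22, Denver 16, Geneva 20. Denver eliminated.
Round 3: Fresno 28, Geneva 30. Geneva has a majority (≥30).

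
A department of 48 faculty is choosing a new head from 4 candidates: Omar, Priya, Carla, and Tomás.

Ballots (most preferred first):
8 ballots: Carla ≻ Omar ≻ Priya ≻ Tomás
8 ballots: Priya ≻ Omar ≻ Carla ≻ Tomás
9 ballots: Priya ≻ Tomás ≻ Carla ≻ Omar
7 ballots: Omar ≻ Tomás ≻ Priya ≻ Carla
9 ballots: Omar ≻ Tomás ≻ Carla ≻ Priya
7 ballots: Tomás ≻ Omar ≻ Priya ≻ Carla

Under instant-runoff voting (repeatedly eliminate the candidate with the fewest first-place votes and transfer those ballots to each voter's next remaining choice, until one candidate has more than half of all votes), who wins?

Omar

Round 1: Omar 16, Priya 17, Carla 8, Tomás 7. Tomás eliminated.
Round 2: Omar 23, Priya 17, Carla 8. Carla eliminated.
Round 3: Omar 31, Priya 17. Omar has a majority (≥25).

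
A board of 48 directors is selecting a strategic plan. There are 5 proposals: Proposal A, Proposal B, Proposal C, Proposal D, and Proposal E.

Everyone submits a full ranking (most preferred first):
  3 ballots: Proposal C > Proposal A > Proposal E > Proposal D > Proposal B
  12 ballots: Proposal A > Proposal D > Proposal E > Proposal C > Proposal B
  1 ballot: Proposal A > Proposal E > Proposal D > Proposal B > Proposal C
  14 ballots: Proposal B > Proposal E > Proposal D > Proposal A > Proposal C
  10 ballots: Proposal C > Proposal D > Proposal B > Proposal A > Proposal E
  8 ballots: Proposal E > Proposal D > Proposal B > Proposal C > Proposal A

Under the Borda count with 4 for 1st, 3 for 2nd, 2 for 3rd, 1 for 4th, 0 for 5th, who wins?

Proposal A: 3×3 + 12×4 + 1×4 + 14×1 + 10×1 + 8×0 = 85
Proposal B: 3×0 + 12×0 + 1×1 + 14×4 + 10×2 + 8×2 = 93
Proposal C: 3×4 + 12×1 + 1×0 + 14×0 + 10×4 + 8×1 = 72
Proposal D: 3×1 + 12×3 + 1×2 + 14×2 + 10×3 + 8×3 = 123
Proposal E: 3×2 + 12×2 + 1×3 + 14×3 + 10×0 + 8×4 = 107

Proposal D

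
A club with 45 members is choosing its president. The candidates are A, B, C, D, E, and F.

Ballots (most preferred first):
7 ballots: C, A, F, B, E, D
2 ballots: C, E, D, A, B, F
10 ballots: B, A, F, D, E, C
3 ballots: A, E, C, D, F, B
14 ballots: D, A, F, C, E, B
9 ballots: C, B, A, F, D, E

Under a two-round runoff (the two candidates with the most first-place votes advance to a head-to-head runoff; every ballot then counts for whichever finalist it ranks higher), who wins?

D

Round 1 first-place votes: A 3, B 10, C 18, D 14, E 0, F 0. C and D advance.
Runoff: C is ranked above D on 21 ballots, D above C on 24.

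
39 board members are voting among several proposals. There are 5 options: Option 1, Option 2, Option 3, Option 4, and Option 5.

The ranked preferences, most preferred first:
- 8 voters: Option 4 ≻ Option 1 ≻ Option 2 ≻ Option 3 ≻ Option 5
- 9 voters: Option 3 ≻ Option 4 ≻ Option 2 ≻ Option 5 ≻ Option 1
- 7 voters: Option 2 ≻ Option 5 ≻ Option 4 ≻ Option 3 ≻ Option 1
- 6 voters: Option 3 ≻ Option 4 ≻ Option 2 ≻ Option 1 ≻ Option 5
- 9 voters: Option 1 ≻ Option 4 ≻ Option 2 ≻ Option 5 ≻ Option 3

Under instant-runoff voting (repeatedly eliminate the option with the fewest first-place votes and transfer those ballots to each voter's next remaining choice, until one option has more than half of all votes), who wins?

Option 4

Round 1: Option 1 9, Option 2 7, Option 3 15, Option 4 8, Option 5 0. Option 5 eliminated.
Round 2: Option 1 9, Option 2 7, Option 3 15, Option 4 8. Option 2 eliminated.
Round 3: Option 1 9, Option 3 15, Option 4 15. Option 1 eliminated.
Round 4: Option 3 15, Option 4 24. Option 4 has a majority (≥20).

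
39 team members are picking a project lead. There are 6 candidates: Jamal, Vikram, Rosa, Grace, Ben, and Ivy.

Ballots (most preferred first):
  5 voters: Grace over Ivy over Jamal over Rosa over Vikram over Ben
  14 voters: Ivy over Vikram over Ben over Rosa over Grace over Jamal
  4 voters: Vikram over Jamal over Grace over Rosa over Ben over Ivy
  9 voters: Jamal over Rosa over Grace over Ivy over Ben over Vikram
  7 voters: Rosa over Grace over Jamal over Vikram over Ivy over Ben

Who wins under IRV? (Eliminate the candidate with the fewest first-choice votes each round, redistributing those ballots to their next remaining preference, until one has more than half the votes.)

Jamal

Round 1: Jamal 9, Vikram 4, Rosa 7, Grace 5, Ben 0, Ivy 14. Ben eliminated.
Round 2: Jamal 9, Vikram 4, Rosa 7, Grace 5, Ivy 14. Vikram eliminated.
Round 3: Jamal 13, Rosa 7, Grace 5, Ivy 14. Grace eliminated.
Round 4: Jamal 13, Rosa 7, Ivy 19. Rosa eliminated.
Round 5: Jamal 20, Ivy 19. Jamal has a majority (≥20).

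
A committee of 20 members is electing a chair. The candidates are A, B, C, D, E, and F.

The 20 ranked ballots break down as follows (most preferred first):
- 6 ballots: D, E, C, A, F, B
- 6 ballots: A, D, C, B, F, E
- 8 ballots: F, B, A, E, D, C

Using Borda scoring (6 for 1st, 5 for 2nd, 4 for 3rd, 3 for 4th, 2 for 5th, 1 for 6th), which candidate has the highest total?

A

A: 6×3 + 6×6 + 8×4 = 86
B: 6×1 + 6×3 + 8×5 = 64
C: 6×4 + 6×4 + 8×1 = 56
D: 6×6 + 6×5 + 8×2 = 82
E: 6×5 + 6×1 + 8×3 = 60
F: 6×2 + 6×2 + 8×6 = 72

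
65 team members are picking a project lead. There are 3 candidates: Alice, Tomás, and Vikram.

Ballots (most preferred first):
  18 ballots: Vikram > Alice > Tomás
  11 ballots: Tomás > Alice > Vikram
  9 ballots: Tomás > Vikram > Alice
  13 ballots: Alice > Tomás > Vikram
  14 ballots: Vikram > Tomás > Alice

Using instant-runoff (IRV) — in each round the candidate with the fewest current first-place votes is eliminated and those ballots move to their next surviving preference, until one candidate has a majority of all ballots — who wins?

Round 1: Alice 13, Tomás 20, Vikram 32. Alice eliminated.
Round 2: Tomás 33, Vikram 32. Tomás has a majority (≥33).

Tomás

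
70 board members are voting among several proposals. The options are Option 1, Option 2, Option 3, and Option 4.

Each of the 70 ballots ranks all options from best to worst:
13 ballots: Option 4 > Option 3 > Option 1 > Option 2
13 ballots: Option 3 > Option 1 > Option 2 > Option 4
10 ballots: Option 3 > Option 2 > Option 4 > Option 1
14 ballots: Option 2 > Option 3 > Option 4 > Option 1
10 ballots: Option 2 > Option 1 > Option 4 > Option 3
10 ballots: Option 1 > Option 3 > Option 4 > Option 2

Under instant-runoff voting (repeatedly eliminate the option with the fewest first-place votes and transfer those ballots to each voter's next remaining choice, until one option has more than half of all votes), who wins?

Round 1: Option 1 10, Option 2 24, Option 3 23, Option 4 13. Option 1 eliminated.
Round 2: Option 2 24, Option 3 33, Option 4 13. Option 4 eliminated.
Round 3: Option 2 24, Option 3 46. Option 3 has a majority (≥36).

Option 3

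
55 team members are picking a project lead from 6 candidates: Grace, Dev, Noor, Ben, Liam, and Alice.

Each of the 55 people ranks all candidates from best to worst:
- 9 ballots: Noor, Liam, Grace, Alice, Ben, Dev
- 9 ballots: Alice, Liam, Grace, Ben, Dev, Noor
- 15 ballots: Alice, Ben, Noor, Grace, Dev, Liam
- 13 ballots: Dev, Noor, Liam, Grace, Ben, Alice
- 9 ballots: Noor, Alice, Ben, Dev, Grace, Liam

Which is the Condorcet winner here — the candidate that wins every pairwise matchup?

Noor vs Grace: 46–9
Noor vs Dev: 33–22
Noor vs Ben: 31–24
Noor vs Liam: 46–9
Noor vs Alice: 31–24
Noor beats every other candidate.

Noor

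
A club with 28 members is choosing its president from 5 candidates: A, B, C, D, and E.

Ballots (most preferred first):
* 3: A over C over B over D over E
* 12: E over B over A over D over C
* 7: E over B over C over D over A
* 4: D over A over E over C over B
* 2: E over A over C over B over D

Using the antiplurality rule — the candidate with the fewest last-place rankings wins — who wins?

Last-place votes: A 7, B 4, C 12, D 2, E 3.

D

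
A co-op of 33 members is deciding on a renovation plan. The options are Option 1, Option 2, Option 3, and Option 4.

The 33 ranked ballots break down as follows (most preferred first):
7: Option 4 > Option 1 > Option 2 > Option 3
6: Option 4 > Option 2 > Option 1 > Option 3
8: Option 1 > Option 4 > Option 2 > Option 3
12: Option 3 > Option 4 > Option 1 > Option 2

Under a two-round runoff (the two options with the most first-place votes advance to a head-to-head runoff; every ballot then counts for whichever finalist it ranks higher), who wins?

Round 1 first-place votes: Option 1 8, Option 2 0, Option 3 12, Option 4 13. Option 4 and Option 3 advance.
Runoff: Option 4 is ranked above Option 3 on 21 ballots, Option 3 above Option 4 on 12.

Option 4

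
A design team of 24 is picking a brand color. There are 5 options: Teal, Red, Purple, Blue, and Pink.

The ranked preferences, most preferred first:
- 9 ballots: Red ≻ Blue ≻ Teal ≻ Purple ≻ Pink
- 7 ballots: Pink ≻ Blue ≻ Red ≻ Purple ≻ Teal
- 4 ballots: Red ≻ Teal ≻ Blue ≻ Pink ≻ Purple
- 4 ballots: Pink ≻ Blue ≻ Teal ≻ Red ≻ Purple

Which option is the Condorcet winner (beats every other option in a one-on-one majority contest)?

Red

Red vs Teal: 20–4
Red vs Purple: 24–0
Red vs Blue: 13–11
Red vs Pink: 13–11
Red beats every other option.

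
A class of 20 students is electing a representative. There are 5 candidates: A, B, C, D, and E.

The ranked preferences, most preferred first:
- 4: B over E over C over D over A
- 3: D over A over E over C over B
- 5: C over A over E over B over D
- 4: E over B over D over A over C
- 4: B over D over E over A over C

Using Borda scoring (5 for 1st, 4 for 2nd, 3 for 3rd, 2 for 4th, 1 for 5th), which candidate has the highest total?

E

A: 4×1 + 3×4 + 5×4 + 4×2 + 4×2 = 52
B: 4×5 + 3×1 + 5×2 + 4×4 + 4×5 = 69
C: 4×3 + 3×2 + 5×5 + 4×1 + 4×1 = 51
D: 4×2 + 3×5 + 5×1 + 4×3 + 4×4 = 56
E: 4×4 + 3×3 + 5×3 + 4×5 + 4×3 = 72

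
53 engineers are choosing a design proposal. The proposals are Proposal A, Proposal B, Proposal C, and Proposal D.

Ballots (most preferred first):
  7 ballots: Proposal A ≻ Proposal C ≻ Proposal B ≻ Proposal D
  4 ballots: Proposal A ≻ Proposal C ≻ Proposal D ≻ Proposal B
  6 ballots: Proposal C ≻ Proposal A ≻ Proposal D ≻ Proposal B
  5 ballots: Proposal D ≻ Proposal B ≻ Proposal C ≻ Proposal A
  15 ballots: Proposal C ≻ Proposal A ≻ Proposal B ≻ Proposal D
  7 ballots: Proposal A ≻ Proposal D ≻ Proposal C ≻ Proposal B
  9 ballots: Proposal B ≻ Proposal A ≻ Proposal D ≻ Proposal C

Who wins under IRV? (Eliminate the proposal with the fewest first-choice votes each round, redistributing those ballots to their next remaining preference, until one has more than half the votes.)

Round 1: Proposal A 18, Proposal B 9, Proposal C 21, Proposal D 5. Proposal D eliminated.
Round 2: Proposal A 18, Proposal B 14, Proposal C 21. Proposal B eliminated.
Round 3: Proposal A 27, Proposal C 26. Proposal A has a majority (≥27).

Proposal A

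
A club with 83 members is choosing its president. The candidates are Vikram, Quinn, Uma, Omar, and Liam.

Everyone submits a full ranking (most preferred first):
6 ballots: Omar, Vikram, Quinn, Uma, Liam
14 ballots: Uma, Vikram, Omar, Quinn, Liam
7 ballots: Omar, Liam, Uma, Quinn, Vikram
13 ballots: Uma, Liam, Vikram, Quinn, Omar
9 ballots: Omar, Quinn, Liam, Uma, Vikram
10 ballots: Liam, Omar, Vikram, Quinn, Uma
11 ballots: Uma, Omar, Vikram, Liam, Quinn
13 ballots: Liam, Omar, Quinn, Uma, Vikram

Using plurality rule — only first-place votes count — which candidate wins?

First-place votes: Vikram 0, Quinn 0, Uma 38, Omar 22, Liam 23.

Uma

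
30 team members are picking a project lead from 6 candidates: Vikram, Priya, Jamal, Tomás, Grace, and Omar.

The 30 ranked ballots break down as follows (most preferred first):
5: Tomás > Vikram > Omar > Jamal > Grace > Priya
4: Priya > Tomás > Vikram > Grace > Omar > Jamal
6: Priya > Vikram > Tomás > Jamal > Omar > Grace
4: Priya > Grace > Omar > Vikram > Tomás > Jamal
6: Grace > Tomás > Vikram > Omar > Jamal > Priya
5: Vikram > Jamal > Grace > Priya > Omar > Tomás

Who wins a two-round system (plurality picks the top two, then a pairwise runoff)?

Grace

Round 1 first-place votes: Vikram 5, Priya 14, Jamal 0, Tomás 5, Grace 6, Omar 0. Priya and Grace advance.
Runoff: Priya is ranked above Grace on 14 ballots, Grace above Priya on 16.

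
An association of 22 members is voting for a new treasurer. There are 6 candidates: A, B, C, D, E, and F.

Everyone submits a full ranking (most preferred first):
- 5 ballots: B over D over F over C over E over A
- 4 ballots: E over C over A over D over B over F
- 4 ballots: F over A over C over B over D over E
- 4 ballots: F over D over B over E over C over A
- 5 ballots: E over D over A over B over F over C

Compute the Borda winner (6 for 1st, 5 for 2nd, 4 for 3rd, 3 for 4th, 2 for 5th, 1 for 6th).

A: 5×1 + 4×4 + 4×5 + 4×1 + 5×4 = 65
B: 5×6 + 4×2 + 4×3 + 4×4 + 5×3 = 81
C: 5×3 + 4×5 + 4×4 + 4×2 + 5×1 = 64
D: 5×5 + 4×3 + 4×2 + 4×5 + 5×5 = 90
E: 5×2 + 4×6 + 4×1 + 4×3 + 5×6 = 80
F: 5×4 + 4×1 + 4×6 + 4×6 + 5×2 = 82

D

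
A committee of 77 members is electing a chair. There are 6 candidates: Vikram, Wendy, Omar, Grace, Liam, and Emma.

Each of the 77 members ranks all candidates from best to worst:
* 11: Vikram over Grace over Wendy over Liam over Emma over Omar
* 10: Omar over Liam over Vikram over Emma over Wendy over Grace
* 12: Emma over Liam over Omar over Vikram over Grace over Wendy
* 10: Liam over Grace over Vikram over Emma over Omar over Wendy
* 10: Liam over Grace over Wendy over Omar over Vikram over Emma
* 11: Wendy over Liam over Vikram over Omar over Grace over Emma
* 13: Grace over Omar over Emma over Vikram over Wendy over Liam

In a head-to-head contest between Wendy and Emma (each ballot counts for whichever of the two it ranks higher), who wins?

Wendy is ranked above Emma on 32 ballots; Emma above Wendy on 45.

Emma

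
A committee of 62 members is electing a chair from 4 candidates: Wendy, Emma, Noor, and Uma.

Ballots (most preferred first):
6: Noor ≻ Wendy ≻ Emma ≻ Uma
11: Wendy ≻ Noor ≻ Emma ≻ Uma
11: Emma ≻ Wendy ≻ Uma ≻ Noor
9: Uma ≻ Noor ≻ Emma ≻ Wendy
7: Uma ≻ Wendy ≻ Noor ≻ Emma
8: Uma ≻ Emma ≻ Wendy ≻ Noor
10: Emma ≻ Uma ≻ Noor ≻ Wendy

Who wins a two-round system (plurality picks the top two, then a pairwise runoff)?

Round 1 first-place votes: Wendy 11, Emma 21, Noor 6, Uma 24. Uma and Emma advance.
Runoff: Uma is ranked above Emma on 24 ballots, Emma above Uma on 38.

Emma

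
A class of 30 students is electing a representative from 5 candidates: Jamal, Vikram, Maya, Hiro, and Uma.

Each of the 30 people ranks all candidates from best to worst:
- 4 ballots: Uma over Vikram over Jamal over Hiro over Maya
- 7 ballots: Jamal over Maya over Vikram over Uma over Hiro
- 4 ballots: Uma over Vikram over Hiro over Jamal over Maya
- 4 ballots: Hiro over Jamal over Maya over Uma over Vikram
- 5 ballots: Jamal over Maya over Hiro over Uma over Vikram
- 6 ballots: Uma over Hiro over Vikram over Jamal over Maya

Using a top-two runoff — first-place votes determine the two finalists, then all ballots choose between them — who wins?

Jamal

Round 1 first-place votes: Jamal 12, Vikram 0, Maya 0, Hiro 4, Uma 14. Uma and Jamal advance.
Runoff: Uma is ranked above Jamal on 14 ballots, Jamal above Uma on 16.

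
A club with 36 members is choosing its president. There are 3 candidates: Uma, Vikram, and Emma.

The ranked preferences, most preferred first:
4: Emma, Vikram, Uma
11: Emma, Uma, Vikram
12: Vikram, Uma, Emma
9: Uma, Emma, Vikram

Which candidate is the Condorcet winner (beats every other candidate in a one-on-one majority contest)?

Uma

Uma vs Vikram: 20–16
Uma vs Emma: 21–15
Uma beats every other candidate.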